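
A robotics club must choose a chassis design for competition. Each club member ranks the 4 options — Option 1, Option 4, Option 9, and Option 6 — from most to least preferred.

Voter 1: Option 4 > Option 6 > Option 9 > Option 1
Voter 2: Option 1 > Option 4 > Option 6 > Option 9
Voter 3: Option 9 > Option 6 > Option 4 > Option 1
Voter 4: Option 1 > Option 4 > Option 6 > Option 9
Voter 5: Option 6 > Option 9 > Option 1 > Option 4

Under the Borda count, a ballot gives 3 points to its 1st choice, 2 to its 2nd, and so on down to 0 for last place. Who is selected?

Borda scores:
  Option 1: 0 + 3 + 0 + 3 + 1 = 7
  Option 4: 3 + 2 + 1 + 2 + 0 = 8
  Option 9: 1 + 0 + 3 + 0 + 2 = 6
  Option 6: 2 + 1 + 2 + 1 + 3 = 9
Option 6 has the highest total.

Option 6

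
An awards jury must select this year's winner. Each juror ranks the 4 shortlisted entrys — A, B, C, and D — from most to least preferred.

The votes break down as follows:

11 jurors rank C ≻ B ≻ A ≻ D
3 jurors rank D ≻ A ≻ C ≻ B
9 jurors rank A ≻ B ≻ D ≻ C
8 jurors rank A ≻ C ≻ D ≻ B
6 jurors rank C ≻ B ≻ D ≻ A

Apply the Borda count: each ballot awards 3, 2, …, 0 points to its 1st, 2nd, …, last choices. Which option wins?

C

Borda scores:
  A: 11·1 + 3·2 + 9·3 + 8·3 + 6·0 = 68
  B: 11·2 + 3·0 + 9·2 + 8·0 + 6·2 = 52
  C: 11·3 + 3·1 + 9·0 + 8·2 + 6·3 = 70
  D: 11·0 + 3·3 + 9·1 + 8·1 + 6·1 = 32
C has the highest total.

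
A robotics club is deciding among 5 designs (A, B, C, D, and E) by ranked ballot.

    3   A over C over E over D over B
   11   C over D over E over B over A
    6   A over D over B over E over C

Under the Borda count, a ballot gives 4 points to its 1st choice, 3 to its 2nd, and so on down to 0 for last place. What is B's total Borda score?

Borda scores:
  A: 3·4 + 11·0 + 6·4 = 36
  B: 3·0 + 11·1 + 6·2 = 23
  C: 3·3 + 11·4 + 6·0 = 53
  D: 3·1 + 11·3 + 6·3 = 54
  E: 3·2 + 11·2 + 6·1 = 34

23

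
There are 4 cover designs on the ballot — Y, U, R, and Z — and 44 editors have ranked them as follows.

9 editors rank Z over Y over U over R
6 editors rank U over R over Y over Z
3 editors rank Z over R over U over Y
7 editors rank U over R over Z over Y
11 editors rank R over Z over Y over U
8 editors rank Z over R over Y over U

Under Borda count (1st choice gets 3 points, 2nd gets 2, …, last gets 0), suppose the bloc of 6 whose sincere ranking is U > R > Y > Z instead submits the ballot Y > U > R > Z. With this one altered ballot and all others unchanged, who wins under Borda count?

Z

Borda totals with the altered ballot: Y 55, U 45, R 75, Z 89.
The winner is unchanged: still Z.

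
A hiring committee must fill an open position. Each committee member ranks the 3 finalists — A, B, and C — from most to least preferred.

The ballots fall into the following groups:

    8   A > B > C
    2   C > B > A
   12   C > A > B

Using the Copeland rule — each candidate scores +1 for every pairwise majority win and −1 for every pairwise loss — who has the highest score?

Pairwise results:
  A vs B: A wins 20–2.
  A vs C: C wins 14–8.
  B vs C: C wins 14–8.
Copeland scores (wins − losses):
  A: 1 − 1 = 0
  B: 0 − 2 = -2
  C: 2 − 0 = 2
C has the best Copeland score.

C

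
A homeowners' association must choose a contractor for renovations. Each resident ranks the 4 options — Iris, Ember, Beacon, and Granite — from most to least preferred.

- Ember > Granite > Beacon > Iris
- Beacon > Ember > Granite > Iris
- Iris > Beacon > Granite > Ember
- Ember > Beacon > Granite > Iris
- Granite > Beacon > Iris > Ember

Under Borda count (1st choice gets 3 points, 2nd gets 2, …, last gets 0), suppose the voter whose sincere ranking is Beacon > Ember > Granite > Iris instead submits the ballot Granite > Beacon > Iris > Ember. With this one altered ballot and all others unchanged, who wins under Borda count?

Borda totals with the altered ballot: Iris 5, Ember 6, Beacon 9, Granite 10.
The switch changes the winner from Beacon to Granite.

Granite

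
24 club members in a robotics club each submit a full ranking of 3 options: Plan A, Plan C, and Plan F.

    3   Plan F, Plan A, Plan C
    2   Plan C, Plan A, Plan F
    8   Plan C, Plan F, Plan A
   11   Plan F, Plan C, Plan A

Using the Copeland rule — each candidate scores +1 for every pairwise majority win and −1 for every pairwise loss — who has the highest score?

Pairwise results:
  Plan A vs Plan C: Plan C wins 21–3.
  Plan A vs Plan F: Plan F wins 22–2.
  Plan C vs Plan F: Plan F wins 14–10.
Copeland scores (wins − losses):
  Plan A: 0 − 2 = -2
  Plan C: 1 − 1 = 0
  Plan F: 2 − 0 = 2
Plan F has the best Copeland score.

Plan F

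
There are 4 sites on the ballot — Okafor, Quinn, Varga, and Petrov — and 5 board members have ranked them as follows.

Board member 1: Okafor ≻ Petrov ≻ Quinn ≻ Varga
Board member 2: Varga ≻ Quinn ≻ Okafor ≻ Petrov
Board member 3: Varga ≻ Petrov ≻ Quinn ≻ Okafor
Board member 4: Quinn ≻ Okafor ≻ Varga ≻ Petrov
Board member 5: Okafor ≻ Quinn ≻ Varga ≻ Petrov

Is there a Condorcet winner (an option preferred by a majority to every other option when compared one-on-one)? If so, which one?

Head-to-head results (5 voters total):
Okafor vs Quinn: Quinn wins 3–2.
Okafor vs Varga: Okafor wins 3–2.
Okafor vs Petrov: Okafor wins 4–1.
Quinn vs Varga: Quinn wins 3–2.
Quinn vs Petrov: Quinn wins 3–2.
Varga vs Petrov: Varga wins 4–1.
Quinn beats each rival — Okafor (3–2), Varga (3–2), Petrov (3–2) — so Quinn is the Condorcet winner.

Quinn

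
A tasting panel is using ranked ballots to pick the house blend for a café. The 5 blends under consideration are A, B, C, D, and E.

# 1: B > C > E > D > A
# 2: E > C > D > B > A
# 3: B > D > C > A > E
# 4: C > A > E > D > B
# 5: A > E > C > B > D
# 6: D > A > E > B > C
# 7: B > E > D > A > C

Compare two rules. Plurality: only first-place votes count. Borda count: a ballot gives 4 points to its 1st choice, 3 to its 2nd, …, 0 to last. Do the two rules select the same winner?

No

Plurality first-place counts: A 1, B 3, C 1, D 1, E 1 → B.
Borda totals: A 12, B 15, C 14, D 13, E 16 → E.
The two rules disagree: plurality picks B, Borda picks E.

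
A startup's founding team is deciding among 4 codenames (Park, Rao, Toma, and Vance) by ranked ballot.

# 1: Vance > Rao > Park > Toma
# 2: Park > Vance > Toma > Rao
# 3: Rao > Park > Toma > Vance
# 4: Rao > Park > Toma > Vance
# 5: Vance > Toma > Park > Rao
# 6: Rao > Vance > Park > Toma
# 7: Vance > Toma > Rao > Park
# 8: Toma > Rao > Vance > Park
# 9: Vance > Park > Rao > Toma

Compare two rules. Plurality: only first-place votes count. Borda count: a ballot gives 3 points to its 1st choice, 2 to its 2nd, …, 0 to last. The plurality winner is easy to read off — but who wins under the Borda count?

Vance

Plurality first-place counts: Park 1, Rao 3, Toma 1, Vance 4 → Vance.
Borda totals: Park 12, Rao 15, Toma 10, Vance 17 → Vance.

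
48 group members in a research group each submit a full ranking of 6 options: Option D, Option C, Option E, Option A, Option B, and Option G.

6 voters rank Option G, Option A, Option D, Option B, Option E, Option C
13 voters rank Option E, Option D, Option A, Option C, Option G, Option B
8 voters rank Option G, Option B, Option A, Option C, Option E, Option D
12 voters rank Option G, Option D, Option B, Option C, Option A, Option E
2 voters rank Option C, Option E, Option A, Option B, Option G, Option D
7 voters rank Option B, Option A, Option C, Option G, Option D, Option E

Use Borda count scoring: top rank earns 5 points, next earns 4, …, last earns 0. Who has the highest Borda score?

Option G

Borda scores:
  Option D: 6·3 + 13·4 + 8·0 + 12·4 + 2·0 + 7·1 = 125
  Option C: 6·0 + 13·2 + 8·2 + 12·2 + 2·5 + 7·3 = 97
  Option E: 6·1 + 13·5 + 8·1 + 12·0 + 2·4 + 7·0 = 87
  Option A: 6·4 + 13·3 + 8·3 + 12·1 + 2·3 + 7·4 = 133
  Option B: 6·2 + 13·0 + 8·4 + 12·3 + 2·2 + 7·5 = 119
  Option G: 6·5 + 13·1 + 8·5 + 12·5 + 2·1 + 7·2 = 159
Option G has the highest total.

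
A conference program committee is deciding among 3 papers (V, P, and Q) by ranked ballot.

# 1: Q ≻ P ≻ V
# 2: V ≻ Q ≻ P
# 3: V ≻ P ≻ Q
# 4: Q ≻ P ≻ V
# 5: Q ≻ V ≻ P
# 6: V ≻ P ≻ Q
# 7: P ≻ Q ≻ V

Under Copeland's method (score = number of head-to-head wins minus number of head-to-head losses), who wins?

Q

Pairwise results:
  V vs P: V wins 4–3.
  V vs Q: Q wins 4–3.
  P vs Q: Q wins 4–3.
Copeland scores (wins − losses):
  V: 1 − 1 = 0
  P: 0 − 2 = -2
  Q: 2 − 0 = 2
Q has the best Copeland score.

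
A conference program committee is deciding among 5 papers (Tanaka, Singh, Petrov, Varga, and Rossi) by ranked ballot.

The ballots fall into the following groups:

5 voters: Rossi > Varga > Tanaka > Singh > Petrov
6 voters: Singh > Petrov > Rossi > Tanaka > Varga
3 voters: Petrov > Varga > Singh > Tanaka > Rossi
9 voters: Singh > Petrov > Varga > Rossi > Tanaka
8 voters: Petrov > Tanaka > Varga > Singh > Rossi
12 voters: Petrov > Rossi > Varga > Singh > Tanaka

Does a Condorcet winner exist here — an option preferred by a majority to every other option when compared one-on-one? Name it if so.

Petrov

Head-to-head results (43 voters total):
Tanaka vs Singh: Singh wins 30–13.
Tanaka vs Petrov: Petrov wins 38–5.
Tanaka vs Varga: Varga wins 29–14.
Tanaka vs Rossi: Rossi wins 32–11.
Singh vs Petrov: Petrov wins 23–20.
Singh vs Varga: Varga wins 28–15.
Singh vs Rossi: Singh wins 26–17.
Petrov vs Varga: Petrov wins 38–5.
Petrov vs Rossi: Petrov wins 38–5.
Varga vs Rossi: Rossi wins 23–20.
Petrov beats each rival — Tanaka (38–5), Singh (23–20), Varga (38–5), Rossi (38–5) — so Petrov is the Condorcet winner.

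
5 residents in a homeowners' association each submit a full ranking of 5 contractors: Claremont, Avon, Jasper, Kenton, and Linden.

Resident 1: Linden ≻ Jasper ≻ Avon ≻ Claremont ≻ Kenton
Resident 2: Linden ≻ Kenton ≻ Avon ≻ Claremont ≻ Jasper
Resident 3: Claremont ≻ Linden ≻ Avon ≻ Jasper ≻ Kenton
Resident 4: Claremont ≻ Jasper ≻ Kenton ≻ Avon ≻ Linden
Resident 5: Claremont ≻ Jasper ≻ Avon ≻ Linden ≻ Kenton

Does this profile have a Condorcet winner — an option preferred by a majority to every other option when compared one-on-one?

Head-to-head results (5 voters total):
Claremont vs Avon: Claremont wins 3–2.
Claremont vs Jasper: Claremont wins 4–1.
Claremont vs Kenton: Claremont wins 4–1.
Claremont vs Linden: Claremont wins 3–2.
Avon vs Jasper: Jasper wins 3–2.
Avon vs Kenton: Avon wins 3–2.
Avon vs Linden: Linden wins 3–2.
Jasper vs Kenton: Jasper wins 4–1.
Jasper vs Linden: Linden wins 3–2.
Kenton vs Linden: Linden wins 4–1.
Claremont beats each rival — Avon (3–2), Jasper (4–1), Kenton (4–1), Linden (3–2) — so Claremont is the Condorcet winner.

Yes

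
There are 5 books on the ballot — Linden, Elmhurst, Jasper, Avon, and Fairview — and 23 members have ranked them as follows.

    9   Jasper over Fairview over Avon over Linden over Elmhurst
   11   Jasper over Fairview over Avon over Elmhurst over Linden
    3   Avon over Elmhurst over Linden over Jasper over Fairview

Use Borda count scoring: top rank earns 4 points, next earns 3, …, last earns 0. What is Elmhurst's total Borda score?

Borda scores:
  Linden: 9·1 + 11·0 + 3·2 = 15
  Elmhurst: 9·0 + 11·1 + 3·3 = 20
  Jasper: 9·4 + 11·4 + 3·1 = 83
  Avon: 9·2 + 11·2 + 3·4 = 52
  Fairview: 9·3 + 11·3 + 3·0 = 60

20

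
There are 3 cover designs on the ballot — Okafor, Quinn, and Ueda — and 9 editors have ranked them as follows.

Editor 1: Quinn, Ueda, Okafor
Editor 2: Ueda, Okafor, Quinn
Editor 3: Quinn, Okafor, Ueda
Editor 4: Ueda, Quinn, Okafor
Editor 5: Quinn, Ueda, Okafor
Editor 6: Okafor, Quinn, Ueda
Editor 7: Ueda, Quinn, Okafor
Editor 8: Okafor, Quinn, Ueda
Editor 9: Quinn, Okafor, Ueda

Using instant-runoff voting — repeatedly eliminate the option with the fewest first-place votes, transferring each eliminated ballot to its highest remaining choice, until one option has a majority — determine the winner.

Quinn

Round 1: Quinn 4, Ueda 3, Okafor 2. Okafor has the fewest and is eliminated.
Round 2: Quinn 6, Ueda 3. Quinn has a majority.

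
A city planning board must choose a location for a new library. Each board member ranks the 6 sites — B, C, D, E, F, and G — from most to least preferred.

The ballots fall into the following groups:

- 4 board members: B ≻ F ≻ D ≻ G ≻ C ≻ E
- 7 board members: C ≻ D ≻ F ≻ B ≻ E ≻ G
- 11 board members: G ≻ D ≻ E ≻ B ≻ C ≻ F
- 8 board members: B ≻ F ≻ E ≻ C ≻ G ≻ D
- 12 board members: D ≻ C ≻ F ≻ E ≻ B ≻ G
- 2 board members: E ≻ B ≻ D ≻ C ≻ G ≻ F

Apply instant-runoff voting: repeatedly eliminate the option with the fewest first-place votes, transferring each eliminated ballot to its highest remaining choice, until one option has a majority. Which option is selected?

D

Round 1: B 12, D 12, G 11, C 7, E 2, F 0. F has the fewest and is eliminated.
Round 2: B 12, D 12, G 11, C 7, E 2. E has the fewest and is eliminated.
Round 3: B 14, D 12, G 11, C 7. C has the fewest and is eliminated.
Round 4: D 19, B 14, G 11. G has the fewest and is eliminated.
Round 5: D 30, B 14. D has a majority.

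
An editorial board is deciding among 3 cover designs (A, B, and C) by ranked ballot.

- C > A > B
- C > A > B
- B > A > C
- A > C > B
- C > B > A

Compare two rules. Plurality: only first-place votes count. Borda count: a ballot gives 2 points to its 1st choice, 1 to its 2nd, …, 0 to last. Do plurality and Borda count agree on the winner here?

Plurality first-place counts: A 1, B 1, C 3 → C.
Borda totals: A 5, B 3, C 7 → C.
The two rules agree on C.

Yes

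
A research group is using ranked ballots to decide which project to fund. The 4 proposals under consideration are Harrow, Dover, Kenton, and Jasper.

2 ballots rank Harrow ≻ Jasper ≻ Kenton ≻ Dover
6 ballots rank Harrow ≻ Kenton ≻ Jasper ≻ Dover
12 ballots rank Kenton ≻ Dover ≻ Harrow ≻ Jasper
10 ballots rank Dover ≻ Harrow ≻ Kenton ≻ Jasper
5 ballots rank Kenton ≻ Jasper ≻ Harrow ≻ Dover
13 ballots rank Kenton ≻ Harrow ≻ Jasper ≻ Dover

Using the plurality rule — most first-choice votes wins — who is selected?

Kenton

First-place vote totals:
  Harrow: 8
  Dover: 10
  Kenton: 30
  Jasper: 0
Kenton has the most first-place votes.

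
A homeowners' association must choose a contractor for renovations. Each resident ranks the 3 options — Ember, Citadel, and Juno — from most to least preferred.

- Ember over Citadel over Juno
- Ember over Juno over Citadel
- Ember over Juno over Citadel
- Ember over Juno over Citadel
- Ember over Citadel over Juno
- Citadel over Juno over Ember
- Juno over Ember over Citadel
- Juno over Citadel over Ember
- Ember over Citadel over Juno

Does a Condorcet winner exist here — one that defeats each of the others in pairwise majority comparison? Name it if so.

Head-to-head results (9 voters total):
Ember vs Citadel: Ember wins 7–2.
Ember vs Juno: Ember wins 6–3.
Citadel vs Juno: Juno wins 5–4.
Ember beats each rival — Citadel (7–2), Juno (6–3) — so Ember is the Condorcet winner.

Ember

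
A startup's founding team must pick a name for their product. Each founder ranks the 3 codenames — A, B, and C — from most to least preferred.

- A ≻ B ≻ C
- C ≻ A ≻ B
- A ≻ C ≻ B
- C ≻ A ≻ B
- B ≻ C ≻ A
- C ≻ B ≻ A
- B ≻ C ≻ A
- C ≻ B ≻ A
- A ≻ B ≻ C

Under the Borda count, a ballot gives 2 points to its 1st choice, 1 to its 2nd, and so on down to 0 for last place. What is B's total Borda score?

8

Borda scores:
  A: 2 + 1 + 2 + 1 + 0 + 0 + 0 + 0 + 2 = 8
  B: 1 + 0 + 0 + 0 + 2 + 1 + 2 + 1 + 1 = 8
  C: 0 + 2 + 1 + 2 + 1 + 2 + 1 + 2 + 0 = 11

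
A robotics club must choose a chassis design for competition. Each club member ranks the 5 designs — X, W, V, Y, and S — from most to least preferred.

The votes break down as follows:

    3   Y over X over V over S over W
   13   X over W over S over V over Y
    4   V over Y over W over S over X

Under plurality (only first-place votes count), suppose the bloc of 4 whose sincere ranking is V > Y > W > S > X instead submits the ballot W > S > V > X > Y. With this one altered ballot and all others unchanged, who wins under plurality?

First-place totals with the altered ballot: X 13, W 4, V 0, Y 3, S 0.
The winner is unchanged: still X.

X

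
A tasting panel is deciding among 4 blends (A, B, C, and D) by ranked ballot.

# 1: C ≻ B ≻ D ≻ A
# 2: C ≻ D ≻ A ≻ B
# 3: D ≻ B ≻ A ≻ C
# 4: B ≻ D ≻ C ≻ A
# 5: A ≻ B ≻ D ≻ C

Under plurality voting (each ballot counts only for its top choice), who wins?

C

First-place vote totals:
  A: 1
  B: 1
  C: 2
  D: 1
C has the most first-place votes.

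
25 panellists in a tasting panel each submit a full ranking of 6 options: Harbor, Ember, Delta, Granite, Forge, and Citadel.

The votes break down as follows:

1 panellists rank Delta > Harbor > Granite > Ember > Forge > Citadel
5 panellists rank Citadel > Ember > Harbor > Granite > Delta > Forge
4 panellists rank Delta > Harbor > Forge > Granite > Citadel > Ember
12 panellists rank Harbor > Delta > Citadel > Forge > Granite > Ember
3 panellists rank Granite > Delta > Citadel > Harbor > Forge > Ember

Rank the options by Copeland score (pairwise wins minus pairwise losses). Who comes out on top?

Pairwise results:
  Harbor vs Ember: Harbor wins 20–5.
  Harbor vs Delta: Harbor wins 17–8.
  Harbor vs Granite: Harbor wins 22–3.
  Harbor vs Forge: Harbor wins 25–0.
  Harbor vs Citadel: Harbor wins 17–8.
  Ember vs Delta: Delta wins 20–5.
  Ember vs Granite: Granite wins 20–5.
  Ember vs Forge: Forge wins 19–6.
  Ember vs Citadel: Citadel wins 24–1.
  Delta vs Granite: Delta wins 17–8.
  Delta vs Forge: Delta wins 25–0.
  Delta vs Citadel: Delta wins 20–5.
  Granite vs Forge: Forge wins 16–9.
  Granite vs Citadel: Citadel wins 17–8.
  Forge vs Citadel: Citadel wins 20–5.
Copeland scores (wins − losses):
  Harbor: 5 − 0 = 5
  Ember: 0 − 5 = -5
  Delta: 4 − 1 = 3
  Granite: 1 − 4 = -3
  Forge: 2 − 3 = -1
  Citadel: 3 − 2 = 1
Harbor has the best Copeland score.

Harbor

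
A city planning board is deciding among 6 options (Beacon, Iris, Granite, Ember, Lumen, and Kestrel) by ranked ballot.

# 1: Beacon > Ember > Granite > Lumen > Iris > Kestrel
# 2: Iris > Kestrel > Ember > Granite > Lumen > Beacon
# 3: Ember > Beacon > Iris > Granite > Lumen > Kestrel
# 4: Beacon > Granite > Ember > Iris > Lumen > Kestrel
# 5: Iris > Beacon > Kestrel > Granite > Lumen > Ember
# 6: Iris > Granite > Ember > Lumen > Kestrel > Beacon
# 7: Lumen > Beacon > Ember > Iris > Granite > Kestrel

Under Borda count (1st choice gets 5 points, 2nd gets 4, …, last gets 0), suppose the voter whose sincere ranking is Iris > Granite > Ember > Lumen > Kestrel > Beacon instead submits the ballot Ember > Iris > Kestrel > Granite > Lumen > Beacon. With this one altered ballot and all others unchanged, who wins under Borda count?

Ember

Borda totals with the altered ballot: Beacon 22, Iris 22, Granite 16, Ember 23, Lumen 12, Kestrel 10.
The switch changes the winner from Iris to Ember.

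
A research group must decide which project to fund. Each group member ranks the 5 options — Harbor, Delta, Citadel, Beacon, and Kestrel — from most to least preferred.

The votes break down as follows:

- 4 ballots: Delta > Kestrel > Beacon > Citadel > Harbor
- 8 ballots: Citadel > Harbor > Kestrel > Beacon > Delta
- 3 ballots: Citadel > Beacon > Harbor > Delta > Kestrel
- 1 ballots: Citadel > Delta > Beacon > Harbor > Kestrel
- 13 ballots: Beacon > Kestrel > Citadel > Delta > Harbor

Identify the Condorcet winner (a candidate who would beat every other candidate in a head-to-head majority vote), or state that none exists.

Head-to-head results (29 voters total):
Harbor vs Delta: Delta wins 18–11.
Harbor vs Citadel: Citadel wins 29–0.
Harbor vs Beacon: Beacon wins 21–8.
Harbor vs Kestrel: Kestrel wins 17–12.
Delta vs Citadel: Citadel wins 25–4.
Delta vs Beacon: Beacon wins 24–5.
Delta vs Kestrel: Kestrel wins 21–8.
Citadel vs Beacon: Beacon wins 17–12.
Citadel vs Kestrel: Kestrel wins 17–12.
Beacon vs Kestrel: Beacon wins 17–12.
Beacon beats each rival — Harbor (21–8), Delta (24–5), Citadel (17–12), Kestrel (17–12) — so Beacon is the Condorcet winner.

Beacon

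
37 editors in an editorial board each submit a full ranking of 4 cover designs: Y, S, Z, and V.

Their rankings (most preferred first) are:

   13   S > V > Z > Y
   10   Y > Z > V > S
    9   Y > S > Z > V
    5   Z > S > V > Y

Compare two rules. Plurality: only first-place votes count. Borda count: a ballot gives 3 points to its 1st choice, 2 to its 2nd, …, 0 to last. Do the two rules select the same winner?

Plurality first-place counts: Y 19, S 13, Z 5, V 0 → Y.
Borda totals: Y 57, S 67, Z 57, V 41 → S.
The two rules disagree: plurality picks Y, Borda picks S.

No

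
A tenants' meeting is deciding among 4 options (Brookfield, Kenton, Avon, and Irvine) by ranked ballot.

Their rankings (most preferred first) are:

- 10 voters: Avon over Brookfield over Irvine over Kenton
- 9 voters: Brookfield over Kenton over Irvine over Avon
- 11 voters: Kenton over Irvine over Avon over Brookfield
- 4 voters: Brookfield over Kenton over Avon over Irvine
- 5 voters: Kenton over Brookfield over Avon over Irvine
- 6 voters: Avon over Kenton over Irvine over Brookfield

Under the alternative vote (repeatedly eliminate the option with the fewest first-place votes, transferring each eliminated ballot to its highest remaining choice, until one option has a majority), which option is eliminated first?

Irvine

Round 1: Kenton 16, Avon 16, Brookfield 13, Irvine 0. Irvine has the fewest and is eliminated.
Round 2: Kenton 16, Avon 16, Brookfield 13. Brookfield has the fewest and is eliminated.
Round 3: Kenton 29, Avon 16. Kenton has a majority.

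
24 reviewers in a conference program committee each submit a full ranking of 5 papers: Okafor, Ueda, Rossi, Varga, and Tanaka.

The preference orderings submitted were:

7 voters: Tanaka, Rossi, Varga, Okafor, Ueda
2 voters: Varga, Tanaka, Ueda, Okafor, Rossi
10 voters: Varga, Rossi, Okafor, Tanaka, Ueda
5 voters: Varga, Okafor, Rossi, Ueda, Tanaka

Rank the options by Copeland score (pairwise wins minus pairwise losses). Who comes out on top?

Pairwise results:
  Okafor vs Ueda: Okafor wins 22–2.
  Okafor vs Rossi: Rossi wins 17–7.
  Okafor vs Varga: Varga wins 24–0.
  Okafor vs Tanaka: Okafor wins 15–9.
  Ueda vs Rossi: Rossi wins 22–2.
  Ueda vs Varga: Varga wins 24–0.
  Ueda vs Tanaka: Tanaka wins 19–5.
  Rossi vs Varga: Varga wins 17–7.
  Rossi vs Tanaka: Rossi wins 15–9.
  Varga vs Tanaka: Varga wins 17–7.
Copeland scores (wins − losses):
  Okafor: 2 − 2 = 0
  Ueda: 0 − 4 = -4
  Rossi: 3 − 1 = 2
  Varga: 4 − 0 = 4
  Tanaka: 1 − 3 = -2
Varga has the best Copeland score.

Varga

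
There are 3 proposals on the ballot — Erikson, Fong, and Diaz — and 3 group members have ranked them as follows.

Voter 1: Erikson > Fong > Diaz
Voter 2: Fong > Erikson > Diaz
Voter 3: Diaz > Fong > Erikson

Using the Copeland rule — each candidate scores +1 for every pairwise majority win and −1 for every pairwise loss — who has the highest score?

Pairwise results:
  Erikson vs Fong: Fong wins 2–1.
  Erikson vs Diaz: Erikson wins 2–1.
  Fong vs Diaz: Fong wins 2–1.
Copeland scores (wins − losses):
  Erikson: 1 − 1 = 0
  Fong: 2 − 0 = 2
  Diaz: 0 − 2 = -2
Fong has the best Copeland score.

Fong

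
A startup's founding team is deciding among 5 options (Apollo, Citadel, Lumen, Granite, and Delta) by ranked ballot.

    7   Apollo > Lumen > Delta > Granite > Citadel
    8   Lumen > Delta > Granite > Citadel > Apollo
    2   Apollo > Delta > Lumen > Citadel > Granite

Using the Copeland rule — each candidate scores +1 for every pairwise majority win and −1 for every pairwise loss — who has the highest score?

Pairwise results:
  Apollo vs Citadel: Apollo wins 9–8.
  Apollo vs Lumen: Apollo wins 9–8.
  Apollo vs Granite: Apollo wins 9–8.
  Apollo vs Delta: Apollo wins 9–8.
  Citadel vs Lumen: Lumen wins 17–0.
  Citadel vs Granite: Granite wins 15–2.
  Citadel vs Delta: Delta wins 17–0.
  Lumen vs Granite: Lumen wins 17–0.
  Lumen vs Delta: Lumen wins 15–2.
  Granite vs Delta: Delta wins 17–0.
Copeland scores (wins − losses):
  Apollo: 4 − 0 = 4
  Citadel: 0 − 4 = -4
  Lumen: 3 − 1 = 2
  Granite: 1 − 3 = -2
  Delta: 2 − 2 = 0
Apollo has the best Copeland score.

Apollo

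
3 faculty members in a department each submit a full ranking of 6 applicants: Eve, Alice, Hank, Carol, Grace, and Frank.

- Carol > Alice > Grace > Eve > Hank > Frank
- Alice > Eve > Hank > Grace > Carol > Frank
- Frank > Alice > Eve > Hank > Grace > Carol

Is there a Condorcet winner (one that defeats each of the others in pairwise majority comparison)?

Head-to-head results (3 voters total):
Eve vs Alice: Alice wins 3–0.
Eve vs Hank: Eve wins 3–0.
Eve vs Carol: Eve wins 2–1.
Eve vs Grace: Eve wins 2–1.
Eve vs Frank: Eve wins 2–1.
Alice vs Hank: Alice wins 3–0.
Alice vs Carol: Alice wins 2–1.
Alice vs Grace: Alice wins 3–0.
Alice vs Frank: Alice wins 2–1.
Hank vs Carol: Hank wins 2–1.
Hank vs Grace: Hank wins 2–1.
Hank vs Frank: Hank wins 2–1.
Carol vs Grace: Grace wins 2–1.
Carol vs Frank: Carol wins 2–1.
Grace vs Frank: Grace wins 2–1.
Alice beats each rival — Eve (3–0), Hank (3–0), Carol (2–1), Grace (3–0), Frank (2–1) — so Alice is the Condorcet winner.

Yes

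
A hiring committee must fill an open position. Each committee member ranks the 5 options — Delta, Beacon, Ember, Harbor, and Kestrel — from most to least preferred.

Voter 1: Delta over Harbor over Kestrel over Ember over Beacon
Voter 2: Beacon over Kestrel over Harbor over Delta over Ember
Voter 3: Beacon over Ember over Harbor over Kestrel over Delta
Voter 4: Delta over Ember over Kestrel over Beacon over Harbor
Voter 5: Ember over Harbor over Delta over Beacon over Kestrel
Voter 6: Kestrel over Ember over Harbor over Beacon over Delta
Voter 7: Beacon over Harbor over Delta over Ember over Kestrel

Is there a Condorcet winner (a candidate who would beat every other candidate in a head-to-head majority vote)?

No

Head-to-head results (7 voters total):
Delta vs Beacon: Beacon wins 4–3.
Delta vs Ember: Delta wins 4–3.
Delta vs Harbor: Harbor wins 5–2.
Delta vs Kestrel: Delta wins 4–3.
Beacon vs Ember: Ember wins 4–3.
Beacon vs Harbor: Beacon wins 4–3.
Beacon vs Kestrel: Beacon wins 4–3.
Ember vs Harbor: Ember wins 4–3.
Ember vs Kestrel: Ember wins 4–3.
Harbor vs Kestrel: Harbor wins 4–3.
No candidate beats all others: Delta beats Ember beats Beacon beats Delta, a majority cycle.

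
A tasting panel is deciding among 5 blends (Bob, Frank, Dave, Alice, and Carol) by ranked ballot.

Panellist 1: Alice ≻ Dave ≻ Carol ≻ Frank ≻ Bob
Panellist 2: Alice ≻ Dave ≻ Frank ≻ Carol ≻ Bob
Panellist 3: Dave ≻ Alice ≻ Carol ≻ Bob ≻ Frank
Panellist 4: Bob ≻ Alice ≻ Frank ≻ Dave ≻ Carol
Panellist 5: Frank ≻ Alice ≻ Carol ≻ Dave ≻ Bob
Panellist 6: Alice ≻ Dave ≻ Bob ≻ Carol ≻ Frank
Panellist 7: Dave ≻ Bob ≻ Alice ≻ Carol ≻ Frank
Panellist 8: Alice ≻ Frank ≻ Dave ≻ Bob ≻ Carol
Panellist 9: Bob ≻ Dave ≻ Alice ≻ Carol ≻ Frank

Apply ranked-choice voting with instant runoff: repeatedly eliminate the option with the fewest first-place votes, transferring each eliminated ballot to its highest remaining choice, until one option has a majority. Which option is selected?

Round 1: Alice 4, Bob 2, Dave 2, Frank 1, Carol 0. Carol has the fewest and is eliminated.
Round 2: Alice 4, Bob 2, Dave 2, Frank 1. Frank has the fewest and is eliminated.
Round 3: Alice 5, Bob 2, Dave 2. Alice has a majority.

Alice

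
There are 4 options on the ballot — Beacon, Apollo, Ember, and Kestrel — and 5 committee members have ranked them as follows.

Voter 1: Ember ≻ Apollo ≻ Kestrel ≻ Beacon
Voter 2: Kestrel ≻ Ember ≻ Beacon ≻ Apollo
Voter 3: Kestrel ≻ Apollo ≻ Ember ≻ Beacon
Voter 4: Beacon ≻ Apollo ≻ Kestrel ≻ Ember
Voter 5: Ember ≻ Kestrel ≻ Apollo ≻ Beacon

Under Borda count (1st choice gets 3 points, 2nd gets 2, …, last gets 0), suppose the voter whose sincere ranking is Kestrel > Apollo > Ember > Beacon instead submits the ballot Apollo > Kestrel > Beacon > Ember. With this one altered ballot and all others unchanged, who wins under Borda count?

Kestrel

Borda totals with the altered ballot: Beacon 5, Apollo 8, Ember 8, Kestrel 9.
The winner is unchanged: still Kestrel.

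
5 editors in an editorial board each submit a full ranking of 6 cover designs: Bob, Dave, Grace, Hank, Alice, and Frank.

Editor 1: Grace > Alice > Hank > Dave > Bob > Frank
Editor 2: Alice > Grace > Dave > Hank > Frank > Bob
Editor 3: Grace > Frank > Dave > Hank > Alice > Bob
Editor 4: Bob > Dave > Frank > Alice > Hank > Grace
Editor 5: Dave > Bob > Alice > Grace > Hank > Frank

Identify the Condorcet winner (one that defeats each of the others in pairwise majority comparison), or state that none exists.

Head-to-head results (5 voters total):
Bob vs Dave: Dave wins 4–1.
Bob vs Grace: Grace wins 3–2.
Bob vs Hank: Hank wins 3–2.
Bob vs Alice: Alice wins 3–2.
Bob vs Frank: Bob wins 3–2.
Dave vs Grace: Grace wins 3–2.
Dave vs Hank: Dave wins 4–1.
Dave vs Alice: Dave wins 3–2.
Dave vs Frank: Dave wins 4–1.
Grace vs Hank: Grace wins 4–1.
Grace vs Alice: Alice wins 3–2.
Grace vs Frank: Grace wins 4–1.
Hank vs Alice: Alice wins 4–1.
Hank vs Frank: Hank wins 3–2.
Alice vs Frank: Alice wins 3–2.
No candidate beats all others: Dave beats Alice beats Grace beats Dave, a majority cycle.

None — there is no Condorcet winner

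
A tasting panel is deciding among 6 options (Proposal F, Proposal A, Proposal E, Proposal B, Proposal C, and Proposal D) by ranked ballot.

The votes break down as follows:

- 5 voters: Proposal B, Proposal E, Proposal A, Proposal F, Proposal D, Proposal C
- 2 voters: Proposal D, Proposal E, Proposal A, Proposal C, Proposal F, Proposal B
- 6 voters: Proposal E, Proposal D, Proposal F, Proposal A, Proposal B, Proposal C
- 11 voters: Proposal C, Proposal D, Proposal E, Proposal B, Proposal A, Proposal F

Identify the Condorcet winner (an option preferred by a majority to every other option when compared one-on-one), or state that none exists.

Proposal D

Head-to-head results (24 voters total):
Proposal F vs Proposal A: Proposal A wins 18–6.
Proposal F vs Proposal E: Proposal E wins 24–0.
Proposal F vs Proposal B: Proposal B wins 16–8.
Proposal F vs Proposal C: Proposal C wins 13–11.
Proposal F vs Proposal D: Proposal D wins 19–5.
Proposal A vs Proposal E: Proposal E wins 24–0.
Proposal A vs Proposal B: Proposal B wins 16–8.
Proposal A vs Proposal C: Proposal A wins 13–11.
Proposal A vs Proposal D: Proposal D wins 19–5.
Proposal E vs Proposal B: Proposal E wins 19–5.
Proposal E vs Proposal C: Proposal E wins 13–11.
Proposal E vs Proposal D: Proposal D wins 13–11.
Proposal B vs Proposal C: Proposal C wins 13–11.
Proposal B vs Proposal D: Proposal D wins 19–5.
Proposal C vs Proposal D: Proposal D wins 13–11.
Proposal D beats each rival — Proposal F (19–5), Proposal A (19–5), Proposal E (13–11), Proposal B (19–5), Proposal C (13–11) — so Proposal D is the Condorcet winner.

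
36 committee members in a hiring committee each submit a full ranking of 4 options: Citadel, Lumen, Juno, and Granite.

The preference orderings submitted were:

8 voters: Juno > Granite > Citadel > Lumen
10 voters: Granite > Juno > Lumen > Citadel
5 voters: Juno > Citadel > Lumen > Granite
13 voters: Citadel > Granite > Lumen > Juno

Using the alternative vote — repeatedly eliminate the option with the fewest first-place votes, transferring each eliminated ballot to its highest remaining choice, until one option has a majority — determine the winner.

Juno

Round 1: Citadel 13, Juno 13, Granite 10, Lumen 0. Lumen has the fewest and is eliminated.
Round 2: Citadel 13, Juno 13, Granite 10. Granite has the fewest and is eliminated.
Round 3: Juno 23, Citadel 13. Juno has a majority.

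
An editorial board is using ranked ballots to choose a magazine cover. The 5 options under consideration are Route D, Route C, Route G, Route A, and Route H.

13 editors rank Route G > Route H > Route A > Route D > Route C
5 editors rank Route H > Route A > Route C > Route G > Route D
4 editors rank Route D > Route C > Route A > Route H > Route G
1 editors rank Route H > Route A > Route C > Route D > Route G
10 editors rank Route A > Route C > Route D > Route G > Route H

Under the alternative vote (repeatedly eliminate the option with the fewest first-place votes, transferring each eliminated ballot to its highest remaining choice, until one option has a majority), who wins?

Route A

Round 1: Route G 13, Route A 10, Route H 6, Route D 4, Route C 0. Route C has the fewest and is eliminated.
Round 2: Route G 13, Route A 10, Route H 6, Route D 4. Route D has the fewest and is eliminated.
Round 3: Route A 14, Route G 13, Route H 6. Route H has the fewest and is eliminated.
Round 4: Route A 20, Route G 13. Route A has a majority.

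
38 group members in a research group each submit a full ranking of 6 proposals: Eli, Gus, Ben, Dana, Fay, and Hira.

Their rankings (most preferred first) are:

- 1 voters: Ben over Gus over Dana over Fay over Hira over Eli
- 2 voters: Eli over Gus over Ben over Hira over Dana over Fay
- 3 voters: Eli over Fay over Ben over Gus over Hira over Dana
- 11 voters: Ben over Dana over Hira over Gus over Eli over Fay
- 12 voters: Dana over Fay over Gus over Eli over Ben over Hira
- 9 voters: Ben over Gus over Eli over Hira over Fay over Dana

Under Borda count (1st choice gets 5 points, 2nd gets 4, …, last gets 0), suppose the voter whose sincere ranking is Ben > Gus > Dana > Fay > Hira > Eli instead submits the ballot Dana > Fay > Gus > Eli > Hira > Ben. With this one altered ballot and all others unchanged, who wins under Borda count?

Borda totals with the altered ballot: Eli 89, Gus 111, Ben 127, Dana 111, Fay 73, Hira 59.
The winner is unchanged: still Ben.

Ben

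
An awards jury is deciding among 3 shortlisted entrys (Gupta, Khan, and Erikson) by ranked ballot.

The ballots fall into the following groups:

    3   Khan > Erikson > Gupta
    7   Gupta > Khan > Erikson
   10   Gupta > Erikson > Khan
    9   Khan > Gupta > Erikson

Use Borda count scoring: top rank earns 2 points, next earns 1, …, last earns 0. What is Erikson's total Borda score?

13

Borda scores:
  Gupta: 3·0 + 7·2 + 10·2 + 9·1 = 43
  Khan: 3·2 + 7·1 + 10·0 + 9·2 = 31
  Erikson: 3·1 + 7·0 + 10·1 + 9·0 = 13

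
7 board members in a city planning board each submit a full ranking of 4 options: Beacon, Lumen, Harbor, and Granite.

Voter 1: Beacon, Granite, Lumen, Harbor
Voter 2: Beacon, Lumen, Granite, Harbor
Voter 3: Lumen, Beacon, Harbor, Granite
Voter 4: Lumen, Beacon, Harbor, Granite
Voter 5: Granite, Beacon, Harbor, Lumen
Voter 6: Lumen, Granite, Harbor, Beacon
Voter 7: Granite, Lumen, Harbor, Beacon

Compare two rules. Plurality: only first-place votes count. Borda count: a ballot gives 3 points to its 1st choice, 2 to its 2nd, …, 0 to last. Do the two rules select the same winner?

Plurality first-place counts: Beacon 2, Lumen 3, Harbor 0, Granite 2 → Lumen.
Borda totals: Beacon 12, Lumen 14, Harbor 5, Granite 11 → Lumen.
The two rules agree on Lumen.

Yes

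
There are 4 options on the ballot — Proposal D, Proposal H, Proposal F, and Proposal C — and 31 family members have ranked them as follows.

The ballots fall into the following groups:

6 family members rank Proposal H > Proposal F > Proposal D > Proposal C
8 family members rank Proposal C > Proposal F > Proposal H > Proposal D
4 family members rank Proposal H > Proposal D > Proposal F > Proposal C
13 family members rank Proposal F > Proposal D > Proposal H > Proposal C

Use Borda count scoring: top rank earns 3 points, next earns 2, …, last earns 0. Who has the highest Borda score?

Borda scores:
  Proposal D: 6·1 + 8·0 + 4·2 + 13·2 = 40
  Proposal H: 6·3 + 8·1 + 4·3 + 13·1 = 51
  Proposal F: 6·2 + 8·2 + 4·1 + 13·3 = 71
  Proposal C: 6·0 + 8·3 + 4·0 + 13·0 = 24
Proposal F has the highest total.

Proposal F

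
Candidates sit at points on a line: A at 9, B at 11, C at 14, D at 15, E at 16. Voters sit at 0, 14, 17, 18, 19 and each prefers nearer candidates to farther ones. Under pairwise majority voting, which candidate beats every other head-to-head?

E

With single-peaked preferences on a line, the Condorcet winner is the candidate closest to the median voter.
The median voter (position 17) is closest to E at 16.
Check: E vs D — voters closer to E: 3 of 5.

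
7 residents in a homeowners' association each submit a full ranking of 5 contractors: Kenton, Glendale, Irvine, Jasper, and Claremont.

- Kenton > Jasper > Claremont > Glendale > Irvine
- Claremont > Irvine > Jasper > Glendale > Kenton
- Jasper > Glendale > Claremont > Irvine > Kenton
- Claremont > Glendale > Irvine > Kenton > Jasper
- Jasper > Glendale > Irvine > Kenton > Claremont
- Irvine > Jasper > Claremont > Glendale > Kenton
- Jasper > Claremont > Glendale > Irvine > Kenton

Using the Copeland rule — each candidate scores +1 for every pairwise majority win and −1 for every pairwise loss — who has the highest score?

Pairwise results:
  Kenton vs Glendale: Glendale wins 6–1.
  Kenton vs Irvine: Irvine wins 6–1.
  Kenton vs Jasper: Jasper wins 5–2.
  Kenton vs Claremont: Claremont wins 5–2.
  Glendale vs Irvine: Glendale wins 5–2.
  Glendale vs Jasper: Jasper wins 6–1.
  Glendale vs Claremont: Claremont wins 5–2.
  Irvine vs Jasper: Jasper wins 4–3.
  Irvine vs Claremont: Claremont wins 5–2.
  Jasper vs Claremont: Jasper wins 5–2.
Copeland scores (wins − losses):
  Kenton: 0 − 4 = -4
  Glendale: 2 − 2 = 0
  Irvine: 1 − 3 = -2
  Jasper: 4 − 0 = 4
  Claremont: 3 − 1 = 2
Jasper has the best Copeland score.

Jasper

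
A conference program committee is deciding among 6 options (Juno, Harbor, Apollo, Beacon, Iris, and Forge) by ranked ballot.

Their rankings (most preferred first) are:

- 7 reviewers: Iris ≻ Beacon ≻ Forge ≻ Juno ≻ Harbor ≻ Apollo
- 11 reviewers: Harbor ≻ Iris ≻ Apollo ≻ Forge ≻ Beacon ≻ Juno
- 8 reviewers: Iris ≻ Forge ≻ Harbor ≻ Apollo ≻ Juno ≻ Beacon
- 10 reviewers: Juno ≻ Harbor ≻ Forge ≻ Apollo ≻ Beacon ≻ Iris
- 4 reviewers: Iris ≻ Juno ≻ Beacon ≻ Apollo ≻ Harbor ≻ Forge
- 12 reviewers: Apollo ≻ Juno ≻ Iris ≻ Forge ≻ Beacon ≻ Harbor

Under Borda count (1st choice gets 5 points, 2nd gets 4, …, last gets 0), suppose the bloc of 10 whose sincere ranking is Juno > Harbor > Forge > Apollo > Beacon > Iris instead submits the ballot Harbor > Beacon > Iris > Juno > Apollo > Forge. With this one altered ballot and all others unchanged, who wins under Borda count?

Iris

Borda totals with the altered ballot: Juno 106, Harbor 140, Apollo 127, Beacon 103, Iris 205, Forge 99.
The winner is unchanged: still Iris.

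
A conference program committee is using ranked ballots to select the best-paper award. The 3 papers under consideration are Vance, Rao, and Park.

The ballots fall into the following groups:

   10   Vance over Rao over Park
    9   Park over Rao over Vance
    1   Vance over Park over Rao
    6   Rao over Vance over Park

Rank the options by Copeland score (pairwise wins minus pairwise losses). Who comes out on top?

Rao

Pairwise results:
  Vance vs Rao: Rao wins 15–11.
  Vance vs Park: Vance wins 17–9.
  Rao vs Park: Rao wins 16–10.
Copeland scores (wins − losses):
  Vance: 1 − 1 = 0
  Rao: 2 − 0 = 2
  Park: 0 − 2 = -2
Rao has the best Copeland score.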